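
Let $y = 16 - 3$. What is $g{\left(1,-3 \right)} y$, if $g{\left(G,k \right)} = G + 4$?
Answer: $65$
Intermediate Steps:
$g{\left(G,k \right)} = 4 + G$
$y = 13$
$g{\left(1,-3 \right)} y = \left(4 + 1\right) 13 = 5 \cdot 13 = 65$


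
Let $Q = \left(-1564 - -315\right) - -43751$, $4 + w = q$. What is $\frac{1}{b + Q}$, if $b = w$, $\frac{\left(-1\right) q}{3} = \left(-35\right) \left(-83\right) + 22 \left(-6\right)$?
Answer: $\frac{1}{34179} \approx 2.9258 \cdot 10^{-5}$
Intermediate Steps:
$q = -8319$ ($q = - 3 \left(\left(-35\right) \left(-83\right) + 22 \left(-6\right)\right) = - 3 \left(2905 - 132\right) = \left(-3\right) 2773 = -8319$)
$w = -8323$ ($w = -4 - 8319 = -8323$)
$b = -8323$
$Q = 42502$ ($Q = \left(-1564 + 315\right) + 43751 = -1249 + 43751 = 42502$)
$\frac{1}{b + Q} = \frac{1}{-8323 + 42502} = \frac{1}{34179}$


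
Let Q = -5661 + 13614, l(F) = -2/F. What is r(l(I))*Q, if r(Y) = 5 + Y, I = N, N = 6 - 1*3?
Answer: 34463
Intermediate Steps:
N = 3 (N = 6 - 3 = 3)
I = 3
Q = 7953
r(l(I))*Q = (5 - 2/3)*7953 = (13/3)*7953 = 34463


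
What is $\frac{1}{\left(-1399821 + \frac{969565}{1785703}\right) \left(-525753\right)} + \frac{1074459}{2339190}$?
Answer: $\frac{5603412969528758461883}{12199113771817447281555} \approx 0.45933$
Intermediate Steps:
$\frac{1}{\left(-1399821 + \frac{969565}{1785703}\right) \left(-525753\right)} + \frac{1074459}{2339190} = \frac{1}{-1399821 + 969565 \cdot \frac{1}{1785703}} \left(- \frac{1}{525753}\right) + 1074459 \cdot \frac{1}{2339190} = \frac{1}{-1399821 + \frac{969565}{1785703}} \left(- \frac{1}{525753}\right) + \frac{358153}{779730} = \frac{1}{- \frac{2499663589598}{1785703}} \left(- \frac{1}{525753}\right) + \frac{358153}{779730} = \left(- \frac{1785703}{2499663589598}\right) \left(- \frac{1}{525753}\right) + \frac{358153}{779730} = \frac{1785703}{1314205631221917294} + \frac{358153}{779730} = \frac{5603412969528758461883}{12199113771817447281555}$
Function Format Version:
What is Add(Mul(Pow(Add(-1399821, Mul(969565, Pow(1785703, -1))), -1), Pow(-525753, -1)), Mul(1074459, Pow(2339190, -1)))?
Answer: Rational(5603412969528758461883, 12199113771817447281555) ≈ 0.45933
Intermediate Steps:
Add(Mul(Pow(Add(-1399821, Mul(969565, Pow(1785703, -1))), -1), Pow(-525753, -1)), Mul(1074459, Pow(2339190, -1))) = Add(Mul(Pow(Add(-1399821, Mul(969565, Rational(1, 1785703))), -1), Rational(-1, 525753)), Mul(1074459, Rational(1, 2339190))) = Add(Mul(Pow(Add(-1399821, Rational(969565, 1785703)), -1), Rational(-1, 525753)), Rational(358153, 779730)) = Add(Mul(Pow(Rational(-2499663589598, 1785703), -1), Rational(-1, 525753)), Rational(358153, 779730)) = Add(Mul(Rational(-1785703, 2499663589598), Rational(-1, 525753)), Rational(358153, 779730)) = Add(Rational(1785703, 1314205631221917294), Rational(358153, 779730)) = Rational(5603412969528758461883, 12199113771817447281555)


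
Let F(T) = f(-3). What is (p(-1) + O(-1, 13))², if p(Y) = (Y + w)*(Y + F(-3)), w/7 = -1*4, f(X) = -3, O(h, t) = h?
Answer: 13225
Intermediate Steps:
F(T) = -3
w = -28 (w = 7*(-1*4) = 7*(-4) = -28)
p(Y) = (-28 + Y)*(-3 + Y) (p(Y) = (Y - 28)*(Y - 3) = (-28 + Y)*(-3 + Y))
(p(-1) + O(-1, 13))² = ((84 + (-1)² - 31*(-1)) - 1)² = ((84 + 1 + 31) - 1)² = (116 - 1)² = 115² = 13225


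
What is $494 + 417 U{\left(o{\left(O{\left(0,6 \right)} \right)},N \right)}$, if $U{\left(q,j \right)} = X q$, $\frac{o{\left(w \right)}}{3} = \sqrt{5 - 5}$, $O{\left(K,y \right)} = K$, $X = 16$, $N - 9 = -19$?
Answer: $494$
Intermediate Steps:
$N = -10$ ($N = 9 - 19 = -10$)
$o{\left(w \right)} = 0$ ($o{\left(w \right)} = 3 \sqrt{5 - 5} = 3 \sqrt{0} = 3 \cdot 0 = 0$)
$U{\left(q,j \right)} = 16 q$
$494 + 417 U{\left(o{\left(O{\left(0,6 \right)} \right)},N \right)} = 494 + 417 \cdot 16 \cdot 0 = 494 + 417 \cdot 0 = 494 + 0 = 494$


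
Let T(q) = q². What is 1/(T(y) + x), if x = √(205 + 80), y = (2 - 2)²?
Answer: √285/285 ≈ 0.059235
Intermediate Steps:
y = 0 (y = 0² = 0)
x = √285 ≈ 16.882
1/(T(y) + x) = 1/(0² + √285) = 1/(0 + √285) = 1/(√285) = √285/285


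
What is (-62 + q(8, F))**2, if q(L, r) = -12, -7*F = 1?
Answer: 5476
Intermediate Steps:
F = -1/7 (F = -1/7*1 = -1/7 ≈ -0.14286)
(-62 + q(8, F))**2 = (-62 - 12)**2 = (-74)**2 = 5476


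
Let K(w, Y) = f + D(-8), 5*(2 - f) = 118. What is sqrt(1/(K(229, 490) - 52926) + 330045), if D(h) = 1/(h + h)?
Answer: sqrt(5921704279110598565)/4235813 ≈ 574.50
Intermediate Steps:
D(h) = 1/(2*h)
f = -108/5 (f = 2 - 1/5*118 = 2 - 118/5 = -108/5 ≈ -21.600)
K(w, Y) = -1733/80 (K(w, Y) = -108/5 + (1/2)/(-8) = -108/5 + (1/2)*(-1/8) = -108/5 - 1/16 = -1733/80)
sqrt(1/(K(229, 490) - 52926) + 330045) = sqrt(1/(-1733/80 - 52926) + 330045) = sqrt(1/(-4235813/80) + 330045) = sqrt(-80/4235813 + 330045) = sqrt(1398008901505/4235813) = sqrt(5921704279110598565)/4235813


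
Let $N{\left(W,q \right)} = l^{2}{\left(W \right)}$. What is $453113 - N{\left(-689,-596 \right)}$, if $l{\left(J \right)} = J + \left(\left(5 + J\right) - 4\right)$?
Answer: $-1443016$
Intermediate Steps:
$l{\left(J \right)} = 1 + 2 J$ ($l{\left(J \right)} = J + \left(1 + J\right) = 1 + 2 J$)
$N{\left(W,q \right)} = \left(1 + 2 W\right)^{2}$
$453113 - N{\left(-689,-596 \right)} = 453113 - \left(1 + 2 \left(-689\right)\right)^{2} = 453113 - \left(1 - 1378\right)^{2} = 453113 - \left(-1377\right)^{2} = 453113 - 1896129 = -1443016$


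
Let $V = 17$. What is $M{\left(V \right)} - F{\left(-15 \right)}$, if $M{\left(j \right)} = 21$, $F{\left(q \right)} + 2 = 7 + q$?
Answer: $31$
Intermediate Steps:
$F{\left(q \right)} = 5 + q$ ($F{\left(q \right)} = -2 + \left(7 + q\right) = 5 + q$)
$M{\left(V \right)} - F{\left(-15 \right)} = 21 - \left(5 - 15\right) = 21 - -10 = 21 + 10 = 31$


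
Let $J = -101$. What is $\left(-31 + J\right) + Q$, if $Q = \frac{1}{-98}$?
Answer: $- \frac{12937}{98} \approx -132.01$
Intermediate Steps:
$Q = - \frac{1}{98} \approx -0.010204$
$\left(-31 + J\right) + Q = \left(-31 - 101\right) - \frac{1}{98} = -132 - \frac{1}{98} = - \frac{12937}{98}$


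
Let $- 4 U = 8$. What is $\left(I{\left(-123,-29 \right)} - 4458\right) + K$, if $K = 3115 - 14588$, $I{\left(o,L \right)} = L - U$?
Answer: $-15958$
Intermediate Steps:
$U = -2$ ($U = \left(- \frac{1}{4}\right) 8 = -2$)
$I{\left(o,L \right)} = 2 + L$ ($I{\left(o,L \right)} = L - -2 = L + 2 = 2 + L$)
$K = -11473$ ($K = 3115 - 14588 = -11473$)
$\left(I{\left(-123,-29 \right)} - 4458\right) + K = \left(\left(2 - 29\right) - 4458\right) - 11473 = \left(-27 - 4458\right) - 11473 = -4485 - 11473 = -15958$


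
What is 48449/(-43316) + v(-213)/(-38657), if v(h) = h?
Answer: -1863666685/1674466612 ≈ -1.1130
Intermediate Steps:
48449/(-43316) + v(-213)/(-38657) = 48449/(-43316) - 213/(-38657) = 48449*(-1/43316) - 213*(-1/38657) = -48449/43316 + 213/38657 = -1863666685/1674466612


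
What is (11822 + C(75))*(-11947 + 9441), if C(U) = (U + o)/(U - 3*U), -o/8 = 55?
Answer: -444480449/15 ≈ -2.9632e+7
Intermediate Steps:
o = -440 (o = -8*55 = -440)
C(U) = -(-440 + U)/(2*U) (C(U) = (U - 440)/(U - 3*U) = (-440 + U)/((-2*U)) = (-440 + U)*(-1/(2*U)) = -(-440 + U)/(2*U))
(11822 + C(75))*(-11947 + 9441) = (11822 + (½)*(440 - 1*75)/75)*(-11947 + 9441) = (11822 + (½)*(1/75)*(440 - 75))*(-2506) = (11822 + (½)*(1/75)*365)*(-2506) = (11822 + 73/30)*(-2506) = (354733/30)*(-2506) = -444480449/15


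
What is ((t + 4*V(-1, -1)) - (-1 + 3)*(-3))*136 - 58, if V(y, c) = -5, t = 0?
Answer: -1962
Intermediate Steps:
((t + 4*V(-1, -1)) - (-1 + 3)*(-3))*136 - 58 = ((0 + 4*(-5)) - (-1 + 3)*(-3))*136 - 58 = ((0 - 20) - 2*(-3))*136 - 58 = (-20 - 1*(-6))*136 - 58 = (-20 + 6)*136 - 58 = -14*136 - 58 = -1904 - 58 = -1962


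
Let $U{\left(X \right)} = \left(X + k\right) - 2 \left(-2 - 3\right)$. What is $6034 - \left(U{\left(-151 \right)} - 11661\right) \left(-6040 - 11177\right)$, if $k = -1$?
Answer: $-203206217$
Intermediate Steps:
$U{\left(X \right)} = 9 + X$ ($U{\left(X \right)} = \left(X - 1\right) - 2 \left(-2 - 3\right) = \left(-1 + X\right) - -10 = \left(-1 + X\right) + 10 = 9 + X$)
$6034 - \left(U{\left(-151 \right)} - 11661\right) \left(-6040 - 11177\right) = 6034 - \left(\left(9 - 151\right) - 11661\right) \left(-6040 - 11177\right) = 6034 - \left(-142 - 11661\right) \left(-17217\right) = 6034 - \left(-11803\right) \left(-17217\right) = 6034 - 203212251 = -203206217$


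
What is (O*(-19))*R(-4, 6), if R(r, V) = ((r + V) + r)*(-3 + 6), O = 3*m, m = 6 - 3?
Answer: 1026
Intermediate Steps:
m = 3
O = 9 (O = 3*3 = 9)
R(r, V) = 3*V + 6*r (R(r, V) = ((V + r) + r)*3 = (V + 2*r)*3 = 3*V + 6*r)
(O*(-19))*R(-4, 6) = (9*(-19))*(3*6 + 6*(-4)) = -171*(18 - 24) = -171*(-6) = 1026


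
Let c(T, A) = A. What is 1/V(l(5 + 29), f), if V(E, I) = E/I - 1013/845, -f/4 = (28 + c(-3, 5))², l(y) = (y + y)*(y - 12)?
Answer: -83655/129017 ≈ -0.64840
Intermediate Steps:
l(y) = 2*y*(-12 + y) (l(y) = (2*y)*(-12 + y) = 2*y*(-12 + y))
f = -4356 (f = -4*(28 + 5)² = -4*33² = -4*1089 = -4356)
V(E, I) = -1013/845 + E/I (V(E, I) = E/I - 1013*1/845 = E/I - 1013/845 = -1013/845 + E/I)
1/V(l(5 + 29), f) = 1/(-1013/845 + (2*(5 + 29)*(-12 + (5 + 29)))/(-4356)) = 1/(-1013/845 + (2*34*(-12 + 34))*(-1/4356)) = 1/(-1013/845 + (2*34*22)*(-1/4356)) = 1/(-1013/845 + 1496*(-1/4356)) = 1/(-1013/845 - 34/99) = 1/(-129017/83655) = -83655/129017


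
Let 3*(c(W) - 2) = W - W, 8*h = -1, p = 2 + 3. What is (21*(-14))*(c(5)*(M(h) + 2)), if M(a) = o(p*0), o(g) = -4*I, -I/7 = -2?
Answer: 31752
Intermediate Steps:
I = 14 (I = -7*(-2) = 14)
p = 5
h = -1/8 (h = (1/8)*(-1) = -1/8 ≈ -0.12500)
c(W) = 2 (c(W) = 2 + (W - W)/3 = 2 + (1/3)*0 = 2 + 0 = 2)
o(g) = -56 (o(g) = -4*14 = -56)
M(a) = -56
(21*(-14))*(c(5)*(M(h) + 2)) = (21*(-14))*(2*(-56 + 2)) = -588*(-54) = -294*(-108) = 31752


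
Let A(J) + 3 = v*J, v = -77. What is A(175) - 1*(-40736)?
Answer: 27258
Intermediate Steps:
A(J) = -3 - 77*J
A(175) - 1*(-40736) = (-3 - 77*175) - 1*(-40736) = (-3 - 13475) + 40736 = -13478 + 40736 = 27258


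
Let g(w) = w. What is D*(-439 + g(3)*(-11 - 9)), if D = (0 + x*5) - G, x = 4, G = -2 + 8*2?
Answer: -2994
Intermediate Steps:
G = 14 (G = -2 + 16 = 14)
D = 6 (D = (0 + 4*5) - 1*14 = (0 + 20) - 14 = 20 - 14 = 6)
D*(-439 + g(3)*(-11 - 9)) = 6*(-439 + 3*(-11 - 9)) = 6*(-439 + 3*(-20)) = 6*(-439 - 60) = 6*(-499) = -2994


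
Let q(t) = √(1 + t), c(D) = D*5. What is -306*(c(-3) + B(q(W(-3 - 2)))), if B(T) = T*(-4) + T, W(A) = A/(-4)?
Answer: 5967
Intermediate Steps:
c(D) = 5*D
W(A) = -A/4 (W(A) = A*(-¼) = -A/4)
B(T) = -3*T (B(T) = -4*T + T = -3*T)
-306*(c(-3) + B(q(W(-3 - 2)))) = -306*(5*(-3) - 3*√(1 - (-3 - 2)/4)) = -306*(-15 - 3*√(1 - ¼*(-5))) = -306*(-15 - 3*√(1 + 5/4)) = -306*(-15 - 3*√(9/4)) = -306*(-15 - 3*3/2) = -306*(-15 - 9/2) = -306*(-39/2) = 5967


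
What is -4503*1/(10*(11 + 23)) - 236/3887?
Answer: -17583401/1321580 ≈ -13.305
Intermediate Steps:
-4503*1/(10*(11 + 23)) - 236/3887 = -4503/(34*10) - 236*1/3887 = -4503/340 - 236/3887 = -17583401/1321580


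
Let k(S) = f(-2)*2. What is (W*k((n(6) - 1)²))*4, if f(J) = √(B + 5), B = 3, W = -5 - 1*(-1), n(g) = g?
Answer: -64*√2 ≈ -90.510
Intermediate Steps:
W = -4 (W = -5 + 1 = -4)
f(J) = 2*√2 (f(J) = √(3 + 5) = √8 = 2*√2)
k(S) = 4*√2 (k(S) = (2*√2)*2 = 4*√2)
(W*k((n(6) - 1)²))*4 = -16*√2*4 = -64*√2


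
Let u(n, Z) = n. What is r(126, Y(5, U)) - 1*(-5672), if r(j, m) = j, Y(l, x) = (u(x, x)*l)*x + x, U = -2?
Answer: 5798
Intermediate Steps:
Y(l, x) = x + l*x² (Y(l, x) = (x*l)*x + x = (l*x)*x + x = l*x² + x = x + l*x²)
r(126, Y(5, U)) - 1*(-5672) = 126 - 1*(-5672) = 126 + 5672 = 5798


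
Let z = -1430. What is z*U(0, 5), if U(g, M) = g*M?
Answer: 0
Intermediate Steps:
U(g, M) = M*g
z*U(0, 5) = -7150*0 = -1430*0 = 0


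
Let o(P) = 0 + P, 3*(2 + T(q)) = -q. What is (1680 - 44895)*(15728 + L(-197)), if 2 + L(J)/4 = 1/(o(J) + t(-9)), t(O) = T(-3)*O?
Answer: -31928927385/47 ≈ -6.7934e+8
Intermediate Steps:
T(q) = -2 - q/3 (T(q) = -2 + (-q)/3 = -2 - q/3)
o(P) = P
t(O) = -O (t(O) = (-2 - ⅓*(-3))*O = (-2 + 1)*O = -O)
L(J) = -8 + 4/(9 + J) (L(J) = -8 + 4/(J - 1*(-9)) = -8 + 4/(J + 9) = -8 + 4/(9 + J))
(1680 - 44895)*(15728 + L(-197)) = (1680 - 44895)*(15728 + 4*(-17 - 2*(-197))/(9 - 197)) = -43215*(15728 + 4*(-17 + 394)/(-188)) = -43215*(15728 + 4*(-1/188)*377) = -43215*(15728 - 377/47) = -43215*738839/47 = -31928927385/47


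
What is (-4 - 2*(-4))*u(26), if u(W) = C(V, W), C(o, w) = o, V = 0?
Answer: 0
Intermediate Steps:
u(W) = 0
(-4 - 2*(-4))*u(26) = (-4 - 2*(-4))*0 = (-4 + 8)*0 = 4*0 = 0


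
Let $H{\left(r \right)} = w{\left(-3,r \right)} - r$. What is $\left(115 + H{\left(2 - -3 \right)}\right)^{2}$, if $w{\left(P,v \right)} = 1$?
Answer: $12321$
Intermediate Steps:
$H{\left(r \right)} = 1 - r$
$\left(115 + H{\left(2 - -3 \right)}\right)^{2} = \left(115 + \left(1 - \left(2 - -3\right)\right)\right)^{2} = \left(115 + \left(1 - \left(2 + 3\right)\right)\right)^{2} = \left(115 + \left(1 - 5\right)\right)^{2} = \left(115 - 4\right)^{2} = 111^{2} = 12321$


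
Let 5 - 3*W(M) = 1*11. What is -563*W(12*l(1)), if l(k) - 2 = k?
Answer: 1126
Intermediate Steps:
l(k) = 2 + k
W(M) = -2 (W(M) = 5/3 - 11/3 = -2)
-563*W(12*l(1)) = -563*(-2) = 1126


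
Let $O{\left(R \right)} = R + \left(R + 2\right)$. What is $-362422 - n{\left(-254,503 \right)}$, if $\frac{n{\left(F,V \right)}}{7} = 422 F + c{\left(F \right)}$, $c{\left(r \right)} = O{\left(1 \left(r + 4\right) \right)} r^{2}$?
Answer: $225290670$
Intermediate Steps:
$O{\left(R \right)} = 2 + 2 R$ ($O{\left(R \right)} = R + \left(2 + R\right) = 2 + 2 R$)
$c{\left(r \right)} = r^{2} \left(10 + 2 r\right)$ ($c{\left(r \right)} = \left(2 + 2 \cdot 1 \left(r + 4\right)\right) r^{2} = \left(2 + 2 \cdot 1 \left(4 + r\right)\right) r^{2} = \left(2 + 2 \left(4 + r\right)\right) r^{2} = \left(2 + \left(8 + 2 r\right)\right) r^{2} = \left(10 + 2 r\right) r^{2} = r^{2} \left(10 + 2 r\right)$)
$n{\left(F,V \right)} = 2954 F + 14 F^{2} \left(5 + F\right)$ ($n{\left(F,V \right)} = 7 \left(422 F + 2 F^{2} \left(5 + F\right)\right) = 2954 F + 14 F^{2} \left(5 + F\right)$)
$-362422 - n{\left(-254,503 \right)} = -362422 - 14 \left(-254\right) \left(211 - 254 \left(5 - 254\right)\right) = -362422 - 14 \left(-254\right) \left(211 - -63246\right) = -362422 - 14 \left(-254\right) \left(211 + 63246\right) = -362422 - 14 \left(-254\right) 63457 = -362422 - -225653092 = -362422 + 225653092 = 225290670$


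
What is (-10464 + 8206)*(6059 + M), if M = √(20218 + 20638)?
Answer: -13681222 - 4516*√10214 ≈ -1.4138e+7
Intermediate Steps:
M = 2*√10214 (M = √40856 = 2*√10214 ≈ 202.13)
(-10464 + 8206)*(6059 + M) = (-10464 + 8206)*(6059 + 2*√10214) = -2258*(6059 + 2*√10214) = -13681222 - 4516*√10214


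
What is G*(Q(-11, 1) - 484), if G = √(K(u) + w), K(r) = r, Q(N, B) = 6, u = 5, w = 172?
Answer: -478*√177 ≈ -6359.4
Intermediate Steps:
G = √177 (G = √(5 + 172) = √177 ≈ 13.304)
G*(Q(-11, 1) - 484) = √177*(6 - 484) = √177*(-478) = -478*√177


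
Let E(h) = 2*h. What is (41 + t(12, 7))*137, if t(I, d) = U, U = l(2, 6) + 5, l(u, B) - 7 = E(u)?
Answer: 7809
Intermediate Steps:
l(u, B) = 7 + 2*u
U = 16 (U = (7 + 2*2) + 5 = (7 + 4) + 5 = 11 + 5 = 16)
t(I, d) = 16
(41 + t(12, 7))*137 = (41 + 16)*137 = 57*137 = 7809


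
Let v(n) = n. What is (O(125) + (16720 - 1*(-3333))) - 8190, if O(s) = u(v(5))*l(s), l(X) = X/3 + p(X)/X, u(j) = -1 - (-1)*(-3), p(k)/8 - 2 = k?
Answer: 4373933/375 ≈ 11664.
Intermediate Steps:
p(k) = 16 + 8*k
u(j) = -4 (u(j) = -1 - 1*3 = -1 - 3 = -4)
l(X) = X/3 + (16 + 8*X)/X
O(s) = -32 - 64/s - 4*s/3 (O(s) = -4*(8 + 16/s + s/3) = -32 - 64/s - 4*s/3)
(O(125) + (16720 - 1*(-3333))) - 8190 = ((-32 - 64/125 - 4/3*125) + (16720 - 1*(-3333))) - 8190 = ((-32 - 64*1/125 - 500/3) + (16720 + 3333)) - 8190 = ((-32 - 64/125 - 500/3) + 20053) - 8190 = (-74692/375 + 20053) - 8190 = 7445183/375 - 8190 = 4373933/375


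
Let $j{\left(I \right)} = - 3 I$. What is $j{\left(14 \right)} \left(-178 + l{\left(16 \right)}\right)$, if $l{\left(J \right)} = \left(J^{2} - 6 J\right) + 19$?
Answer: $-42$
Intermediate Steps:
$l{\left(J \right)} = 19 + J^{2} - 6 J$
$j{\left(14 \right)} \left(-178 + l{\left(16 \right)}\right) = \left(-3\right) 14 \left(-178 + \left(19 + 16^{2} - 96\right)\right) = - 42 \left(-178 + \left(19 + 256 - 96\right)\right) = - 42 \left(-178 + 179\right) = \left(-42\right) 1 = -42$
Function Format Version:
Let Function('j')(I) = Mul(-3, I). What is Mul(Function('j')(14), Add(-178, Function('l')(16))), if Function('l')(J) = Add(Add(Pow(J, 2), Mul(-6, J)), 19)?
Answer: -42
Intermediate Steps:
Function('l')(J) = Add(19, Pow(J, 2), Mul(-6, J))
Mul(Function('j')(14), Add(-178, Function('l')(16))) = Mul(Mul(-3, 14), Add(-178, Add(19, Pow(16, 2), Mul(-6, 16)))) = Mul(-42, Add(-178, Add(19, 256, -96))) = Mul(-42, Add(-178, 179)) = Mul(-42, 1) = -42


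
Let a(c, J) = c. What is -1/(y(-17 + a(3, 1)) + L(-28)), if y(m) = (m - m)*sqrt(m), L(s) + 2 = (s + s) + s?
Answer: 1/86 ≈ 0.011628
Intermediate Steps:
L(s) = -2 + 3*s (L(s) = -2 + ((s + s) + s) = -2 + (2*s + s) = -2 + 3*s)
y(m) = 0 (y(m) = 0*sqrt(m) = 0)
-1/(y(-17 + a(3, 1)) + L(-28)) = -1/(0 + (-2 + 3*(-28))) = -1/(0 + (-2 - 84)) = -1/(0 - 86) = -1/(-86) = -1*(-1/86) = 1/86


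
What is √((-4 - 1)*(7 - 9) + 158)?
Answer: 2*√42 ≈ 12.961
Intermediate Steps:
√((-4 - 1)*(7 - 9) + 158) = √(-5*(-2) + 158) = √(10 + 158) = √168 = 2*√42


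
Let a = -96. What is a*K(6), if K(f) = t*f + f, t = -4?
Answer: 1728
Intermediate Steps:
K(f) = -3*f (K(f) = -4*f + f = -3*f)
a*K(6) = -(-288)*6 = -96*(-18) = 1728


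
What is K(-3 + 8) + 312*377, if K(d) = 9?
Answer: 117633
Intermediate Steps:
K(-3 + 8) + 312*377 = 9 + 312*377 = 9 + 117624 = 117633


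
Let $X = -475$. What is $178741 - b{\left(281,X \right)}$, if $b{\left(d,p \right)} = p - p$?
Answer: $178741$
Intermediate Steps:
$b{\left(d,p \right)} = 0$
$178741 - b{\left(281,X \right)} = 178741 - 0 = 178741 + 0 = 178741$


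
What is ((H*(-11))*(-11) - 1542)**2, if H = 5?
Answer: 877969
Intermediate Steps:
((H*(-11))*(-11) - 1542)**2 = ((5*(-11))*(-11) - 1542)**2 = (-55*(-11) - 1542)**2 = (605 - 1542)**2 = (-937)**2 = 877969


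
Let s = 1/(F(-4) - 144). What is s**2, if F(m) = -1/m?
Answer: 16/330625 ≈ 4.8393e-5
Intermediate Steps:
s = -4/575 (s = 1/(-1/(-4) - 144) = 1/(-1*(-1/4) - 144) = 1/(1/4 - 144) = 1/(-575/4) = -4/575 ≈ -0.0069565)
s**2 = (-4/575)**2 = 16/330625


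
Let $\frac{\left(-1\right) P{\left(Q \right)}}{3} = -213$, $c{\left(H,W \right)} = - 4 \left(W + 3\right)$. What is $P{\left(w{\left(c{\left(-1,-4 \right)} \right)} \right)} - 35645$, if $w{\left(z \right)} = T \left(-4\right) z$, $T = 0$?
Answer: $-35006$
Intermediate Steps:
$c{\left(H,W \right)} = -12 - 4 W$ ($c{\left(H,W \right)} = - 4 \left(3 + W\right) = -12 - 4 W$)
$w{\left(z \right)} = 0$ ($w{\left(z \right)} = 0 \left(-4\right) z = 0 z = 0$)
$P{\left(Q \right)} = 639$ ($P{\left(Q \right)} = \left(-3\right) \left(-213\right) = 639$)
$P{\left(w{\left(c{\left(-1,-4 \right)} \right)} \right)} - 35645 = 639 - 35645 = -35006$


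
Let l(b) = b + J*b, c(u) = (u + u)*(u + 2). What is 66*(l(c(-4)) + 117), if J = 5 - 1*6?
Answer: 7722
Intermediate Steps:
J = -1 (J = 5 - 6 = -1)
c(u) = 2*u*(2 + u) (c(u) = (2*u)*(2 + u) = 2*u*(2 + u))
l(b) = 0 (l(b) = b - b = 0)
66*(l(c(-4)) + 117) = 66*(0 + 117) = 66*117 = 7722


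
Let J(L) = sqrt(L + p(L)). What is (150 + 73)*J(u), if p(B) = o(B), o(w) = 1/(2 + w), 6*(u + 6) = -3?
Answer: 2453*I*sqrt(2)/6 ≈ 578.18*I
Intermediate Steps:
u = -13/2 (u = -6 + (1/6)*(-3) = -6 - 1/2 = -13/2 ≈ -6.5000)
p(B) = 1/(2 + B)
J(L) = sqrt(L + 1/(2 + L))
(150 + 73)*J(u) = (150 + 73)*sqrt((1 - 13*(2 - 13/2)/2)/(2 - 13/2)) = 223*sqrt((1 - 13/2*(-9/2))/(-9/2)) = 223*sqrt(-2*(1 + 117/4)/9) = 223*sqrt(-2/9*121/4) = 223*sqrt(-121/18) = 223*(11*I*sqrt(2)/6) = 2453*I*sqrt(2)/6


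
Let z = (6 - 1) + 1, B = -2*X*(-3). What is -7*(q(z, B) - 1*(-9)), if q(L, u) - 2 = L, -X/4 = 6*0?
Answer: -119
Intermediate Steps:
X = 0 (X = -24*0 = -4*0 = 0)
B = 0 (B = -2*0*(-3) = 0*(-3) = 0)
z = 6 (z = 5 + 1 = 6)
q(L, u) = 2 + L
-7*(q(z, B) - 1*(-9)) = -7*((2 + 6) - 1*(-9)) = -7*(8 + 9) = -7*17 = -119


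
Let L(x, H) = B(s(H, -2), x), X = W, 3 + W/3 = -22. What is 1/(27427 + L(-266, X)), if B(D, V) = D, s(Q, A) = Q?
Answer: 1/27352 ≈ 3.6560e-5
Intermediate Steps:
W = -75 (W = -9 + 3*(-22) = -9 - 66 = -75)
X = -75
L(x, H) = H
1/(27427 + L(-266, X)) = 1/(27427 - 75) = 1/27352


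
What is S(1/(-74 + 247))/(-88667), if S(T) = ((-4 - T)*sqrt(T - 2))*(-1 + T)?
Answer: -119196*I*sqrt(59685)/459092633239 ≈ -6.343e-5*I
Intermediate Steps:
S(T) = sqrt(-2 + T)*(-1 + T)*(-4 - T) (S(T) = ((-4 - T)*sqrt(-2 + T))*(-1 + T) = (sqrt(-2 + T)*(-4 - T))*(-1 + T) = sqrt(-2 + T)*(-1 + T)*(-4 - T))
S(1/(-74 + 247))/(-88667) = (sqrt(-2 + 1/(-74 + 247))*(4 - (1/(-74 + 247))**2 - 3/(-74 + 247)))/(-88667) = (sqrt(-2 + 1/173)*(4 - (1/173)**2 - 3/173))*(-1/88667) = (sqrt(-2 + 1/173)*(4 - (1/173)**2 - 3*1/173))*(-1/88667) = (sqrt(-345/173)*(4 - 1*1/29929 - 3/173))*(-1/88667) = ((I*sqrt(59685)/173)*(4 - 1/29929 - 3/173))*(-1/88667) = ((I*sqrt(59685)/173)*(119196/29929))*(-1/88667) = (119196*I*sqrt(59685)/5177717)*(-1/88667) = -119196*I*sqrt(59685)/459092633239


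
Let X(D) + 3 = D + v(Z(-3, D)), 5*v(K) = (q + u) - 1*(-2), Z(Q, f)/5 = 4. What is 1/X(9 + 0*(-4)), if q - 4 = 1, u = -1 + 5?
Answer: 5/41 ≈ 0.12195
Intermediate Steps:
Z(Q, f) = 20 (Z(Q, f) = 5*4 = 20)
u = 4
q = 5 (q = 4 + 1 = 5)
v(K) = 11/5 (v(K) = ((5 + 4) - 1*(-2))/5 = (9 + 2)/5 = (⅕)*11 = 11/5)
X(D) = -⅘ + D (X(D) = -3 + (D + 11/5) = -3 + (11/5 + D) = -⅘ + D)
1/X(9 + 0*(-4)) = 1/(-⅘ + (9 + 0*(-4))) = 1/(-⅘ + (9 + 0)) = 1/(-⅘ + 9) = 1/(41/5) = 5/41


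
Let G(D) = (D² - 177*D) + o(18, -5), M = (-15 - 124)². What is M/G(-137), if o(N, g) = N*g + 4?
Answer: 19321/42932 ≈ 0.45004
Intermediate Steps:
o(N, g) = 4 + N*g
M = 19321 (M = (-139)² = 19321)
G(D) = -86 + D² - 177*D (G(D) = (D² - 177*D) + (4 + 18*(-5)) = (D² - 177*D) + (4 - 90) = (D² - 177*D) - 86 = -86 + D² - 177*D)
M/G(-137) = 19321/(-86 + (-137)² - 177*(-137)) = 19321/(-86 + 18769 + 24249) = 19321/42932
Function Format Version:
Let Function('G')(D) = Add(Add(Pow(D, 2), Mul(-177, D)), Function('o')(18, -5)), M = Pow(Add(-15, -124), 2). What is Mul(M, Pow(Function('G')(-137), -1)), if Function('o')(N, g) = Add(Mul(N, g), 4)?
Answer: Rational(19321, 42932) ≈ 0.45004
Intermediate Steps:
Function('o')(N, g) = Add(4, Mul(N, g))
M = 19321 (M = Pow(-139, 2) = 19321)
Function('G')(D) = Add(-86, Pow(D, 2), Mul(-177, D)) (Function('G')(D) = Add(Add(Pow(D, 2), Mul(-177, D)), Add(4, Mul(18, -5))) = Add(Add(Pow(D, 2), Mul(-177, D)), Add(4, -90)) = Add(Add(Pow(D, 2), Mul(-177, D)), -86) = Add(-86, Pow(D, 2), Mul(-177, D)))
Mul(M, Pow(Function('G')(-137), -1)) = Mul(19321, Pow(Add(-86, Pow(-137, 2), Mul(-177, -137)), -1)) = Mul(19321, Pow(Add(-86, 18769, 24249), -1)) = Mul(19321, Pow(42932, -1)) = Mul(19321, Rational(1, 42932)) = Rational(19321, 42932)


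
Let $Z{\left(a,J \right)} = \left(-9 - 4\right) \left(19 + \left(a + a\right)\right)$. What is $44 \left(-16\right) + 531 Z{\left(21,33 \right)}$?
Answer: $-421787$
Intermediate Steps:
$Z{\left(a,J \right)} = -247 - 26 a$ ($Z{\left(a,J \right)} = - 13 \left(19 + 2 a\right) = -247 - 26 a$)
$44 \left(-16\right) + 531 Z{\left(21,33 \right)} = 44 \left(-16\right) + 531 \left(-247 - 546\right) = -704 + 531 \left(-247 - 546\right) = -704 + 531 \left(-793\right) = -704 - 421083 = -421787$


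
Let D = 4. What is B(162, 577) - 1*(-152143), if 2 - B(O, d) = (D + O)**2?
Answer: 124589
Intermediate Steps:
B(O, d) = 2 - (4 + O)**2
B(162, 577) - 1*(-152143) = (2 - (4 + 162)**2) - 1*(-152143) = (2 - 1*166**2) + 152143 = (2 - 1*27556) + 152143 = (2 - 27556) + 152143 = -27554 + 152143 = 124589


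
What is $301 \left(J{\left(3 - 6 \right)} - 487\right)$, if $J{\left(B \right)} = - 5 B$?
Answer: $-142072$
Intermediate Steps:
$301 \left(J{\left(3 - 6 \right)} - 487\right) = 301 \left(- 5 \left(3 - 6\right) - 487\right) = 301 \left(\left(-5\right) \left(-3\right) - 487\right) = 301 \left(15 - 487\right) = 301 \left(-472\right) = -142072$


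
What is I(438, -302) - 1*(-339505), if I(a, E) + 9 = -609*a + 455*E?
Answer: -64656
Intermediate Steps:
I(a, E) = -9 - 609*a + 455*E (I(a, E) = -9 + (-609*a + 455*E) = -9 - 609*a + 455*E)
I(438, -302) - 1*(-339505) = (-9 - 609*438 + 455*(-302)) - 1*(-339505) = (-9 - 266742 - 137410) + 339505 = -404161 + 339505 = -64656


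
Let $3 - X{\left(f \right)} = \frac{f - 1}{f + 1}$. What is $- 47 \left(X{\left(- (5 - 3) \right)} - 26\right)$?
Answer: $1222$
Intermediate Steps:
$X{\left(f \right)} = 3 - \frac{-1 + f}{1 + f}$ ($X{\left(f \right)} = 3 - \frac{f - 1}{f + 1} = 3 - \frac{-1 + f}{1 + f}$)
$- 47 \left(X{\left(- (5 - 3) \right)} - 26\right) = - 47 \left(\frac{2 \left(2 - \left(5 - 3\right)\right)}{1 - \left(5 - 3\right)} - 26\right) = - 47 \left(\frac{2 \left(2 - 2\right)}{1 - 2} - 26\right) = - 47 \left(2 \frac{1}{-1} \cdot 0 - 26\right) = - 47 \left(2 \left(-1\right) 0 - 26\right) = - 47 \left(0 - 26\right) = \left(-47\right) \left(-26\right) = 1222$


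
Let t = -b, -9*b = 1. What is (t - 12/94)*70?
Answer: -490/423 ≈ -1.1584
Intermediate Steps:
b = -⅑ (b = -⅑*1 = -⅑ ≈ -0.11111)
t = ⅑ (t = -1*(-⅑) = ⅑ ≈ 0.11111)
(t - 12/94)*70 = (⅑ - 12/94)*70 = (⅑ - 12*1/94)*70 = (⅑ - 6/47)*70 = -7/423*70 = -490/423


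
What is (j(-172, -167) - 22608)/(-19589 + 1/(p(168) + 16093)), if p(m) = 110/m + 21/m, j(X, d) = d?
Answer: 61578020125/52963856527 ≈ 1.1626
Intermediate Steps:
p(m) = 131/m
(j(-172, -167) - 22608)/(-19589 + 1/(p(168) + 16093)) = (-167 - 22608)/(-19589 + 1/(131/168 + 16093)) = -22775/(-19589 + 1/(131*(1/168) + 16093)) = -22775/(-19589 + 1/(131/168 + 16093)) = -22775/(-19589 + 1/(2703755/168)) = -22775/(-19589 + 168/2703755) = -22775/(-52963856527/2703755) = -22775*(-2703755/52963856527) = 61578020125/52963856527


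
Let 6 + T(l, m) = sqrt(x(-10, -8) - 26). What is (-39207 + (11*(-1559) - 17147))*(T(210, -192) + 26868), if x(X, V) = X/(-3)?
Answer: -1974437586 - 49002*I*sqrt(51) ≈ -1.9744e+9 - 3.4994e+5*I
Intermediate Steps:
x(X, V) = -X/3 (x(X, V) = X*(-1/3) = -X/3)
T(l, m) = -6 + 2*I*sqrt(51)/3 (T(l, m) = -6 + sqrt(-1/3*(-10) - 26) = -6 + sqrt(10/3 - 26) = -6 + sqrt(-68/3) = -6 + 2*I*sqrt(51)/3)
(-39207 + (11*(-1559) - 17147))*(T(210, -192) + 26868) = (-39207 + (11*(-1559) - 17147))*((-6 + 2*I*sqrt(51)/3) + 26868) = (-39207 + (-17149 - 17147))*(26862 + 2*I*sqrt(51)/3) = (-39207 - 34296)*(26862 + 2*I*sqrt(51)/3) = -73503*(26862 + 2*I*sqrt(51)/3) = -1974437586 - 49002*I*sqrt(51)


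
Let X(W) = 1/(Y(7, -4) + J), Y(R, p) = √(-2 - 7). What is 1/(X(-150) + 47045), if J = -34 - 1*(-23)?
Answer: 2038613/95906376087 + I/95906376087 ≈ 2.1256e-5 + 1.0427e-11*I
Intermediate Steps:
J = -11 (J = -34 + 23 = -11)
Y(R, p) = 3*I (Y(R, p) = √(-9) = 3*I)
X(W) = (-11 - 3*I)/130 (X(W) = 1/(3*I - 11) = 1/(-11 + 3*I) = (-11 - 3*I)/130)
1/(X(-150) + 47045) = 1/((-11/130 - 3*I/130) + 47045) = 1/(6115839/130 - 3*I/130) = 130*(6115839/130 + 3*I/130)/287719128261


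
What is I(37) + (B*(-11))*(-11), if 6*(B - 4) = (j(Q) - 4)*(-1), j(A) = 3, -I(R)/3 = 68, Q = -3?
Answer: 1801/6 ≈ 300.17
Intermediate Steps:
I(R) = -204 (I(R) = -3*68 = -204)
B = 25/6 (B = 4 + ((3 - 4)*(-1))/6 = 4 + (-1*(-1))/6 = 4 + (⅙)*1 = 4 + ⅙ = 25/6 ≈ 4.1667)
I(37) + (B*(-11))*(-11) = -204 + ((25/6)*(-11))*(-11) = -204 - 275/6*(-11) = -204 + 3025/6 = 1801/6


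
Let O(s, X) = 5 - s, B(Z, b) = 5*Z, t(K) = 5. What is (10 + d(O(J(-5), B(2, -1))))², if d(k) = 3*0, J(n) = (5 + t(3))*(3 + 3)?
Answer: 100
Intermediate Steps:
J(n) = 60 (J(n) = (5 + 5)*(3 + 3) = 10*6 = 60)
d(k) = 0
(10 + d(O(J(-5), B(2, -1))))² = (10 + 0)² = 10² = 100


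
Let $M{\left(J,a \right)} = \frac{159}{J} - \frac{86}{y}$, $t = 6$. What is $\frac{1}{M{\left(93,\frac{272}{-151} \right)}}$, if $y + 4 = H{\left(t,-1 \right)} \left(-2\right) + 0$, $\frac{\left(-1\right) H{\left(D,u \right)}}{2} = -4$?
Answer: $\frac{310}{1863} \approx 0.1664$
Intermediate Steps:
$H{\left(D,u \right)} = 8$ ($H{\left(D,u \right)} = \left(-2\right) \left(-4\right) = 8$)
$y = -20$ ($y = -4 + \left(8 \left(-2\right) + 0\right) = -4 + \left(-16 + 0\right) = -4 - 16 = -20$)
$M{\left(J,a \right)} = \frac{43}{10} + \frac{159}{J}$ ($M{\left(J,a \right)} = \frac{159}{J} - \frac{86}{-20} = \frac{159}{J} - - \frac{43}{10} = \frac{159}{J} + \frac{43}{10} = \frac{43}{10} + \frac{159}{J}$)
$\frac{1}{M{\left(93,\frac{272}{-151} \right)}} = \frac{1}{\frac{43}{10} + \frac{159}{93}} = \frac{1}{\frac{43}{10} + 159 \cdot \frac{1}{93}} = \frac{1}{\frac{43}{10} + \frac{53}{31}} = \frac{1}{\frac{1863}{310}} = \frac{310}{1863}$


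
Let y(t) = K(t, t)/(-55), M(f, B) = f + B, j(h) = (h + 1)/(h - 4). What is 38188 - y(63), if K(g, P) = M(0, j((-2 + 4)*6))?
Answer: 16802733/440 ≈ 38188.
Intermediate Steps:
j(h) = (1 + h)/(-4 + h)
M(f, B) = B + f
K(g, P) = 13/8 (K(g, P) = (1 + (-2 + 4)*6)/(-4 + (-2 + 4)*6) + 0 = (1 + 2*6)/(-4 + 2*6) + 0 = (1 + 12)/(-4 + 12) + 0 = 13/8 + 0 = 13/8)
y(t) = -13/440 (y(t) = (13/8)/(-55) = (13/8)*(-1/55) = -13/440)
38188 - y(63) = 38188 - 1*(-13/440) = 38188 + 13/440 = 16802733/440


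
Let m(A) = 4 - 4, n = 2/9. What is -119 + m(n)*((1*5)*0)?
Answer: -119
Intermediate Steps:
n = 2/9 (n = 2*(1/9) = 2/9 ≈ 0.22222)
m(A) = 0
-119 + m(n)*((1*5)*0) = -119 + 0*((1*5)*0) = -119 + 0*(5*0) = -119 + 0*0 = -119 + 0 = -119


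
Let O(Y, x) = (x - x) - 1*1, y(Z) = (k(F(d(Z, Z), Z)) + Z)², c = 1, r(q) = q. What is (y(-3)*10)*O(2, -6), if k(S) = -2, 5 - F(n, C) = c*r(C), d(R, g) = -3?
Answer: -250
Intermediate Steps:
F(n, C) = 5 - C
y(Z) = (-2 + Z)²
O(Y, x) = -1 (O(Y, x) = 0 - 1 = -1)
(y(-3)*10)*O(2, -6) = ((-2 - 3)²*10)*(-1) = ((-5)²*10)*(-1) = (25*10)*(-1) = 250*(-1) = -250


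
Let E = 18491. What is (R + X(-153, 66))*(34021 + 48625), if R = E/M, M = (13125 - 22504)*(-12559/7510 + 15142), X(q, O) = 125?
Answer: 11016994876803542390/1066428512319 ≈ 1.0331e+7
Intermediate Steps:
M = -1066428512319/7510 (M = -9379*(-12559*1/7510 + 15142) = -9379*(-12559/7510 + 15142) = -9379*113703861/7510 = -1066428512319/7510 ≈ -1.4200e+8)
R = -138867410/1066428512319 (R = 18491/(-1066428512319/7510) = 18491*(-7510/1066428512319) = -138867410/1066428512319 ≈ -0.00013022)
(R + X(-153, 66))*(34021 + 48625) = (-138867410/1066428512319 + 125)*(34021 + 48625) = (133303425172465/1066428512319)*82646 = 11016994876803542390/1066428512319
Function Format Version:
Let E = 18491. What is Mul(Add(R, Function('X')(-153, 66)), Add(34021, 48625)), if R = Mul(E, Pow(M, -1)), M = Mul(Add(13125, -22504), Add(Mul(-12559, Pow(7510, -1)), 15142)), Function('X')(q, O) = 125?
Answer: Rational(11016994876803542390, 1066428512319) ≈ 1.0331e+7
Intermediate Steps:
M = Rational(-1066428512319, 7510) (M = Mul(-9379, Add(Mul(-12559, Rational(1, 7510)), 15142)) = Mul(-9379, Add(Rational(-12559, 7510), 15142)) = Mul(-9379, Rational(113703861, 7510)) = Rational(-1066428512319, 7510) ≈ -1.4200e+8)
R = Rational(-138867410, 1066428512319) (R = Mul(18491, Pow(Rational(-1066428512319, 7510), -1)) = Mul(18491, Rational(-7510, 1066428512319)) = Rational(-138867410, 1066428512319) ≈ -0.00013022)
Mul(Add(R, Function('X')(-153, 66)), Add(34021, 48625)) = Mul(Add(Rational(-138867410, 1066428512319), 125), Add(34021, 48625)) = Mul(Rational(133303425172465, 1066428512319), 82646) = Rational(11016994876803542390, 1066428512319)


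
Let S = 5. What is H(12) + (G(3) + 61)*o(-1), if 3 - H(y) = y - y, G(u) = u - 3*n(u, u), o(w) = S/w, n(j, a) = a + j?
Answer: -227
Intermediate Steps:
o(w) = 5/w
G(u) = -5*u (G(u) = u - 3*(u + u) = u - 6*u = -5*u)
H(y) = 3 (H(y) = 3 - (y - y) = 3 - 1*0 = 3 + 0 = 3)
H(12) + (G(3) + 61)*o(-1) = 3 + (-5*3 + 61)*(5/(-1)) = 3 + (-15 + 61)*(5*(-1)) = 3 + 46*(-5) = 3 - 230 = -227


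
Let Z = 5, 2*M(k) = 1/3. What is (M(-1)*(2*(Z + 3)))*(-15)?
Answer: -40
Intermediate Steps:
M(k) = 1/6 (M(k) = (1/2)/3 = (1/2)*(1/3) = 1/6)
(M(-1)*(2*(Z + 3)))*(-15) = ((2*(5 + 3))/6)*(-15) = ((2*8)/6)*(-15) = ((1/6)*16)*(-15) = (8/3)*(-15) = -40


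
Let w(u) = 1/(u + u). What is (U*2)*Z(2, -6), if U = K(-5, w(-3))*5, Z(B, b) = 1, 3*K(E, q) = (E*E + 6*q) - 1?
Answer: 230/3 ≈ 76.667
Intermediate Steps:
w(u) = 1/(2*u)
K(E, q) = -⅓ + 2*q + E²/3 (K(E, q) = ((E*E + 6*q) - 1)/3 = ((E² + 6*q) - 1)/3 = (-1 + E² + 6*q)/3 = -⅓ + 2*q + E²/3)
U = 115/3 (U = (-⅓ + 2*((½)/(-3)) + (⅓)*(-5)²)*5 = (-⅓ + 2*((½)*(-⅓)) + (⅓)*25)*5 = (-⅓ + 2*(-⅙) + 25/3)*5 = (-⅓ - ⅓ + 25/3)*5 = (23/3)*5 = 115/3 ≈ 38.333)
(U*2)*Z(2, -6) = ((115/3)*2)*1 = (230/3)*1 = 230/3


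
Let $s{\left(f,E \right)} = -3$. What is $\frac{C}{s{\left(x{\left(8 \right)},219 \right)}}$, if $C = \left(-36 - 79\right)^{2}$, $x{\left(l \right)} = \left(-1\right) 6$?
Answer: $- \frac{13225}{3} \approx -4408.3$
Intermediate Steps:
$x{\left(l \right)} = -6$
$C = 13225$ ($C = \left(-115\right)^{2} = 13225$)
$\frac{C}{s{\left(x{\left(8 \right)},219 \right)}} = \frac{13225}{-3} = 13225 \left(- \frac{1}{3}\right) = - \frac{13225}{3}$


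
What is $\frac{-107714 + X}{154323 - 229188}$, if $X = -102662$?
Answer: $\frac{210376}{74865} \approx 2.8101$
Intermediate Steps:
$\frac{-107714 + X}{154323 - 229188} = \frac{-107714 - 102662}{154323 - 229188} = - \frac{210376}{-74865} = \left(-210376\right) \left(- \frac{1}{74865}\right) = \frac{210376}{74865}$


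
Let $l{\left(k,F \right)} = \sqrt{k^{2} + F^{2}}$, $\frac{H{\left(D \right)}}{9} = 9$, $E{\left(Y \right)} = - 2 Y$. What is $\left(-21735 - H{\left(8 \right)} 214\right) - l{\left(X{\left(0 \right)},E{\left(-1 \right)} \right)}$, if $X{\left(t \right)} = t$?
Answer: $-39071$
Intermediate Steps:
$H{\left(D \right)} = 81$ ($H{\left(D \right)} = 9 \cdot 9 = 81$)
$l{\left(k,F \right)} = \sqrt{F^{2} + k^{2}}$
$\left(-21735 - H{\left(8 \right)} 214\right) - l{\left(X{\left(0 \right)},E{\left(-1 \right)} \right)} = \left(-21735 - 81 \cdot 214\right) - \sqrt{\left(\left(-2\right) \left(-1\right)\right)^{2} + 0^{2}} = \left(-21735 - 17334\right) - \sqrt{2^{2} + 0} = \left(-21735 - 17334\right) - \sqrt{4 + 0} = -39069 - \sqrt{4} = -39069 - 2 = -39071$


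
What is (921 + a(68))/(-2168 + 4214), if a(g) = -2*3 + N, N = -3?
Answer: 152/341 ≈ 0.44575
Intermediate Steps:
a(g) = -9 (a(g) = -2*3 - 3 = -6 - 3 = -9)
(921 + a(68))/(-2168 + 4214) = (921 - 9)/(-2168 + 4214) = 912/2046 = 912*(1/2046) = 152/341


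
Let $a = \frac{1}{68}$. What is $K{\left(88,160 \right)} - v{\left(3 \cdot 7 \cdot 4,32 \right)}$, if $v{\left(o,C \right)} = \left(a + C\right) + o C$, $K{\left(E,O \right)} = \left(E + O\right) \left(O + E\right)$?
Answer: $\frac{3997311}{68} \approx 58784.0$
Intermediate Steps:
$a = \frac{1}{68} \approx 0.014706$
$K{\left(E,O \right)} = \left(E + O\right)^{2}$ ($K{\left(E,O \right)} = \left(E + O\right) \left(E + O\right) = \left(E + O\right)^{2}$)
$v{\left(o,C \right)} = \frac{1}{68} + C + C o$ ($v{\left(o,C \right)} = \left(\frac{1}{68} + C\right) + o C = \left(\frac{1}{68} + C\right) + C o = \frac{1}{68} + C + C o$)
$K{\left(88,160 \right)} - v{\left(3 \cdot 7 \cdot 4,32 \right)} = \left(88 + 160\right)^{2} - \left(\frac{1}{68} + 32 + 32 \cdot 3 \cdot 7 \cdot 4\right) = 248^{2} - \left(\frac{1}{68} + 32 + 32 \cdot 21 \cdot 4\right) = 61504 - \left(\frac{1}{68} + 32 + 32 \cdot 84\right) = 61504 - \left(\frac{1}{68} + 32 + 2688\right) = 61504 - \frac{184961}{68} = \frac{3997311}{68}$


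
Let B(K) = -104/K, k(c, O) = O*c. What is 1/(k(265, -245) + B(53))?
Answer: -53/3441129 ≈ -1.5402e-5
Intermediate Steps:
1/(k(265, -245) + B(53)) = 1/(-245*265 - 104/53) = 1/(-64925 - 104*1/53) = 1/(-64925 - 104/53) = 1/(-3441129/53) = -53/3441129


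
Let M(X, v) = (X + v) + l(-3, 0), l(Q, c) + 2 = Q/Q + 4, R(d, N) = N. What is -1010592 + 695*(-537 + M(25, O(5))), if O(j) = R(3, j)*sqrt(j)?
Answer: -1364347 + 3475*sqrt(5) ≈ -1.3566e+6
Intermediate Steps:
l(Q, c) = 3 (l(Q, c) = -2 + (Q/Q + 4) = -2 + (1 + 4) = -2 + 5 = 3)
O(j) = j**(3/2) (O(j) = j*sqrt(j) = j**(3/2))
M(X, v) = 3 + X + v (M(X, v) = (X + v) + 3 = 3 + X + v)
-1010592 + 695*(-537 + M(25, O(5))) = -1010592 + 695*(-537 + (3 + 25 + 5**(3/2))) = -1010592 + 695*(-537 + (3 + 25 + 5*sqrt(5))) = -1010592 + 695*(-537 + (28 + 5*sqrt(5))) = -1010592 + 695*(-509 + 5*sqrt(5)) = -1010592 + (-353755 + 3475*sqrt(5)) = -1364347 + 3475*sqrt(5)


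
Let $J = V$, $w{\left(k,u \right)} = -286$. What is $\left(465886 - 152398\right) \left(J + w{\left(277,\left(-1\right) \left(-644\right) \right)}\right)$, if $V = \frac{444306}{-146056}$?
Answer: $- \frac{1654288793892}{18257} \approx -9.0611 \cdot 10^{7}$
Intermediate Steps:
$V = - \frac{222153}{73028}$ ($V = 444306 \left(- \frac{1}{146056}\right) = - \frac{222153}{73028} \approx -3.042$)
$J = - \frac{222153}{73028} \approx -3.042$
$\left(465886 - 152398\right) \left(J + w{\left(277,\left(-1\right) \left(-644\right) \right)}\right) = \left(465886 - 152398\right) \left(- \frac{222153}{73028} - 286\right) = 313488 \left(- \frac{21108161}{73028}\right) = - \frac{1654288793892}{18257}$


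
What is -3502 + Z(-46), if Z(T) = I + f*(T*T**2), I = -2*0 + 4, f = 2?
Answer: -198170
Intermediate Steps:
I = 4 (I = 0 + 4 = 4)
Z(T) = 4 + 2*T**3 (Z(T) = 4 + 2*(T*T**2) = 4 + 2*T**3)
-3502 + Z(-46) = -3502 + (4 + 2*(-46)**3) = -3502 + (4 + 2*(-97336)) = -3502 + (4 - 194672) = -3502 - 194668 = -198170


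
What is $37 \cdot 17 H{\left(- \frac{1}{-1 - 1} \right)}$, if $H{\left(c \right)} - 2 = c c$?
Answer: $\frac{5661}{4} \approx 1415.3$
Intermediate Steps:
$H{\left(c \right)} = 2 + c^{2}$ ($H{\left(c \right)} = 2 + c c = 2 + c^{2}$)
$37 \cdot 17 H{\left(- \frac{1}{-1 - 1} \right)} = 37 \cdot 17 \left(2 + \left(- \frac{1}{-1 - 1}\right)^{2}\right) = 629 \left(2 + \left(- \frac{1}{-2}\right)^{2}\right) = 629 \left(2 + \left(\left(-1\right) \left(- \frac{1}{2}\right)\right)^{2}\right) = 629 \left(2 + \left(\frac{1}{2}\right)^{2}\right) = 629 \left(2 + \frac{1}{4}\right) = 629 \cdot \frac{9}{4} = \frac{5661}{4}$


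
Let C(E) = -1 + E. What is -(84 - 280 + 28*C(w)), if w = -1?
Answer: 252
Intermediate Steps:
-(84 - 280 + 28*C(w)) = -(28 - 280) = -28*(√((3 - 10) - 2))² = -28*(√(-7 - 2))² = -28*(√(-9))² = -28*(3*I)² = -28*(-9) = 252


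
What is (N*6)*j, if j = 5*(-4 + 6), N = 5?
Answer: 300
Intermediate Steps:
j = 10 (j = 5*2 = 10)
(N*6)*j = (5*6)*10 = 30*10 = 300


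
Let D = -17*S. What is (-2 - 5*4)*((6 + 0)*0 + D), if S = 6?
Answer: 2244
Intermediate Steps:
D = -102 (D = -17*6 = -102)
(-2 - 5*4)*((6 + 0)*0 + D) = (-2 - 5*4)*((6 + 0)*0 - 102) = (-2 - 20)*(6*0 - 102) = -22*(0 - 102) = -22*(-102) = 2244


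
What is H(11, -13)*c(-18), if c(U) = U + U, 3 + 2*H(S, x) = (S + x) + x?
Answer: 324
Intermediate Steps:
H(S, x) = -3/2 + x + S/2 (H(S, x) = -3/2 + ((S + x) + x)/2 = -3/2 + (S + 2*x)/2 = -3/2 + (x + S/2) = -3/2 + x + S/2)
c(U) = 2*U
H(11, -13)*c(-18) = (-3/2 - 13 + (½)*11)*(2*(-18)) = (-3/2 - 13 + 11/2)*(-36) = -9*(-36) = 324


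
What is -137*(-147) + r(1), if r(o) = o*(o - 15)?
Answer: 20125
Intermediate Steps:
r(o) = o*(-15 + o)
-137*(-147) + r(1) = -137*(-147) + 1*(-15 + 1) = 20139 + 1*(-14) = 20139 - 14 = 20125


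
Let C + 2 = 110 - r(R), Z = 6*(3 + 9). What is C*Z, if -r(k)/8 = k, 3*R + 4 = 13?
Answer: 9504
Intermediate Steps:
R = 3 (R = -4/3 + (1/3)*13 = -4/3 + 13/3 = 3)
r(k) = -8*k
Z = 72 (Z = 6*12 = 72)
C = 132 (C = -2 + (110 - (-8)*3) = -2 + (110 - 1*(-24)) = -2 + (110 + 24) = -2 + 134 = 132)
C*Z = 132*72 = 9504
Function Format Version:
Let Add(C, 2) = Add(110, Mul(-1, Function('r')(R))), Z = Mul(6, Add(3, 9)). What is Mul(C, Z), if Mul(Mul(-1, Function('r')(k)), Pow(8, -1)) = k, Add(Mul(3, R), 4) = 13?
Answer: 9504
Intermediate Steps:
R = 3 (R = Add(Rational(-4, 3), Mul(Rational(1, 3), 13)) = Add(Rational(-4, 3), Rational(13, 3)) = 3)
Function('r')(k) = Mul(-8, k)
Z = 72 (Z = Mul(6, 12) = 72)
C = 132 (C = Add(-2, Add(110, Mul(-1, Mul(-8, 3)))) = Add(-2, Add(110, Mul(-1, -24))) = Add(-2, Add(110, 24)) = Add(-2, 134) = 132)
Mul(C, Z) = Mul(132, 72) = 9504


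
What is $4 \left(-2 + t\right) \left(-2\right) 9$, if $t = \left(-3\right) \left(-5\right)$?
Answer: $-936$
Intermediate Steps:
$t = 15$
$4 \left(-2 + t\right) \left(-2\right) 9 = 4 \left(-2 + 15\right) \left(-2\right) 9 = 4 \cdot 13 \left(-2\right) 9 = 4 \left(-26\right) 9 = \left(-104\right) 9 = -936$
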